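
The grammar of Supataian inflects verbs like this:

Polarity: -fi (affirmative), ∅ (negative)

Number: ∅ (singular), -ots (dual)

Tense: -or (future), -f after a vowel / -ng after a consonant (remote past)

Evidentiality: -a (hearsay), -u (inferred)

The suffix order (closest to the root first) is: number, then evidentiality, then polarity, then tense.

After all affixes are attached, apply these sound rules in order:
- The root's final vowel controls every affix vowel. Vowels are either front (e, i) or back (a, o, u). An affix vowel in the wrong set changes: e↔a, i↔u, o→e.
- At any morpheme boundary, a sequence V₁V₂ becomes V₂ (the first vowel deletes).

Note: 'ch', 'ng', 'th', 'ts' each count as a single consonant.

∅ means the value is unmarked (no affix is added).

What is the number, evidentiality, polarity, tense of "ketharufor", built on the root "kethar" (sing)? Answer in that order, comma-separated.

singular, inferred, affirmative, future

Segment: kethar-u-fi-or.
number: ∅ → singular.
evidentiality: -u → inferred.
polarity: -fi → affirmative.
tense: -or → future.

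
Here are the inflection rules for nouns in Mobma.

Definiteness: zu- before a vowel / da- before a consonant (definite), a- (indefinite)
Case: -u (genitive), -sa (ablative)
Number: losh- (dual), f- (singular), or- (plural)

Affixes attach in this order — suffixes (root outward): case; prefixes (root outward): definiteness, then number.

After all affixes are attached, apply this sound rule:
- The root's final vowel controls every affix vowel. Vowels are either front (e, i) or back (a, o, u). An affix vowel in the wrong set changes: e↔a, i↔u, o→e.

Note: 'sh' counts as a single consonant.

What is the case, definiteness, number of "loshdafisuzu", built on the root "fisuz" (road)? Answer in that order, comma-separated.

genitive, definite, dual

Segment: losh-da-fisuz-u.
case: -u → genitive.
definiteness: zu/da- → definite.
number: losh- → dual.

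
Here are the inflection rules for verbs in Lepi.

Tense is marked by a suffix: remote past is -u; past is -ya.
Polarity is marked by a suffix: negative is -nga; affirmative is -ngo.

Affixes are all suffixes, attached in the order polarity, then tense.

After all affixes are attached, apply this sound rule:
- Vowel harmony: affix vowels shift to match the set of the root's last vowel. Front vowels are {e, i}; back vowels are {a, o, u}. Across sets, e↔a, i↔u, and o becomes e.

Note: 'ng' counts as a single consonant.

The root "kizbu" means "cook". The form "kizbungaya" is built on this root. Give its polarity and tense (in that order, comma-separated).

negative, past

Segment: kizbu-nga-ya.
polarity: -nga → negative.
tense: -ya → past.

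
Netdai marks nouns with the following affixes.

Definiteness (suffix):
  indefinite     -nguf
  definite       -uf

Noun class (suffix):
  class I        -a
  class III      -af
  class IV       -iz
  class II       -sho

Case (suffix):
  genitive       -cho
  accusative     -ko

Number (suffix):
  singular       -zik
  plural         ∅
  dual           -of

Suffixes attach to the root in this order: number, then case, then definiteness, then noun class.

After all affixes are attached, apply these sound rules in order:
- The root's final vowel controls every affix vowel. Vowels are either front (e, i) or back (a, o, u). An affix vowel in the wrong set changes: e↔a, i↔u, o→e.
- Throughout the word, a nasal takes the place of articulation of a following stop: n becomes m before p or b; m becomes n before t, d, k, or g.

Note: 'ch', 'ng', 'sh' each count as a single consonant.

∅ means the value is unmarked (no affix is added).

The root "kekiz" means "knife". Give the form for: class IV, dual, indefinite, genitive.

Attach number dual -of → kekizof.
Attach case genitive -cho → kekizofcho.
Attach definiteness indefinite -nguf → kekizofchonguf.
Attach noun class class IV -iz → kekizofchongufiz.
Apply vowel harmony: kekizofchongufiz → kekizefchengifiz.
Nasal assimilation: no change.

kekizefchengifiz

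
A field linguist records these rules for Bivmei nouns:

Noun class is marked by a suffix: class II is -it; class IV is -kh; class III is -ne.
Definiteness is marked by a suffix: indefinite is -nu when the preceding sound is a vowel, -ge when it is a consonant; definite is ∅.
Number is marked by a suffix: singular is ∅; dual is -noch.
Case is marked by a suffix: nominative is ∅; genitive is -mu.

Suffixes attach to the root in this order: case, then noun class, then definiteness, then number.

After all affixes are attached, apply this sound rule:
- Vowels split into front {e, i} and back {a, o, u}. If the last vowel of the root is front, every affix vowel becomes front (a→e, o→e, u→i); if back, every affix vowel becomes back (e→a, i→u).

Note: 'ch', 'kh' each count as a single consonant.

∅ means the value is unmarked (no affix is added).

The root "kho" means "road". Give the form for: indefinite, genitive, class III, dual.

khomunanunoch

Attach case genitive -mu → khomu.
Attach noun class class III -ne → khomune.
Attach definiteness indefinite -nu (after vowel 'e') → khomunenu.
Attach number dual -noch → khomunenunoch.
Apply vowel harmony: khomunenunoch → khomunanunoch.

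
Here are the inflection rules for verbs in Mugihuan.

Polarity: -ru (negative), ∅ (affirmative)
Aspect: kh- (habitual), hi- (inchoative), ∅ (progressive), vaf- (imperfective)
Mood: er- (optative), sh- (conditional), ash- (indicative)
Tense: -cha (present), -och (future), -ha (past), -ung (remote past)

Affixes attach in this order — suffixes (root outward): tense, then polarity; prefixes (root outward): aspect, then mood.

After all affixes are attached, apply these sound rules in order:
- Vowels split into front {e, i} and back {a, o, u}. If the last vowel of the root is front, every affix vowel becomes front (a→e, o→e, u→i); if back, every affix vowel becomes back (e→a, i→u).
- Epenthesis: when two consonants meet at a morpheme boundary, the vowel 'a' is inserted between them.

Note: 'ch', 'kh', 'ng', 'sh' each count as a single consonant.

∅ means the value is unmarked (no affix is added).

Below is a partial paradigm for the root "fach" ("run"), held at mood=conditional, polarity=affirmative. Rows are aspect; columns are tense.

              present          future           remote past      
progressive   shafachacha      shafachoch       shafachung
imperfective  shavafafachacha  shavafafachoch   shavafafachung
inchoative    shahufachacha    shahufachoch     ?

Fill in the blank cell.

shahufachung

Attach aspect inchoative hi- → hifach.
Attach mood conditional sh- → shhifach.
Attach tense remote past -ung → shhifachung.
polarity = affirmative: zero marking, form stays shhifachung.
Apply vowel harmony: shhifachung → shhufachung.
Apply epenthesis: shhufachung → shahufachung.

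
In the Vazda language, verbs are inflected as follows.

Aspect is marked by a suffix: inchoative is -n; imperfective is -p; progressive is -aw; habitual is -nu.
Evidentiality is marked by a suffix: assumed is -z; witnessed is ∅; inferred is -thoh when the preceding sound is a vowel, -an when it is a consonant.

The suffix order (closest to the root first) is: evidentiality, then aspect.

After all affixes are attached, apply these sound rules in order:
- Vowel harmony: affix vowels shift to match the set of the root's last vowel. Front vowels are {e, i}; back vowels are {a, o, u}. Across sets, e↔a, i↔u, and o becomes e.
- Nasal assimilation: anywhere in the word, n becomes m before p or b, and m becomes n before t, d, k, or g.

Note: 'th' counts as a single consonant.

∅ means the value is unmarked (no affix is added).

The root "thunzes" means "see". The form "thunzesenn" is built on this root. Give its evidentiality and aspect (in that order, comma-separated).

inferred, inchoative

Segment: thunzes-an-n.
evidentiality: -thoh/an → inferred.
aspect: -n → inchoative.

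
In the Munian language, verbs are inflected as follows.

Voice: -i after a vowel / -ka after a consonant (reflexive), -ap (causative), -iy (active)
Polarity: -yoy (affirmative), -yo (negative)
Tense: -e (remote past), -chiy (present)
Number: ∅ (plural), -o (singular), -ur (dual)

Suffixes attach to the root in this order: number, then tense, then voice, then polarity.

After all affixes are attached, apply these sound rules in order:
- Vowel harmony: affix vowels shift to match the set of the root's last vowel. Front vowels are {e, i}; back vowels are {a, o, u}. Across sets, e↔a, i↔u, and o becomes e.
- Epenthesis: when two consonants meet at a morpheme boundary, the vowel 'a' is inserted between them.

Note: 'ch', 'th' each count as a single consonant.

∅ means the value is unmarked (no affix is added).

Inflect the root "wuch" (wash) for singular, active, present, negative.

Attach number singular -o → wucho.
Attach tense present -chiy → wuchochiy.
Attach voice active -iy → wuchochiyiy.
Attach polarity negative -yo → wuchochiyiyyo.
Apply vowel harmony: wuchochiyiyyo → wuchochuyuyyo.
Apply epenthesis: wuchochuyuyyo → wuchochuyuyayo.

wuchochuyuyayo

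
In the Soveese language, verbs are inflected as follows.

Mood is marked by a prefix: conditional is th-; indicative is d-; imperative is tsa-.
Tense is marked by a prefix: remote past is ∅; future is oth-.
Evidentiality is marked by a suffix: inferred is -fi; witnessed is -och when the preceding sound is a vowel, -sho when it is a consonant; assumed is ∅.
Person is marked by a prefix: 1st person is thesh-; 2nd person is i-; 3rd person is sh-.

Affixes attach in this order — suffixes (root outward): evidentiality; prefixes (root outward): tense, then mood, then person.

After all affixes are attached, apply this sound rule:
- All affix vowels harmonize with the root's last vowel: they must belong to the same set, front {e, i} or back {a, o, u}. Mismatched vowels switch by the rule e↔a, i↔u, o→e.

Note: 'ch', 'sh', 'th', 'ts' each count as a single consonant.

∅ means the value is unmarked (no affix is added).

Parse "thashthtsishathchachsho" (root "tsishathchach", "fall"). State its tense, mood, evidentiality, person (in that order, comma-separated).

Segment: thesh-th-tsishathchach-sho.
tense: ∅ → remote past.
mood: th- → conditional.
evidentiality: -och/sho → witnessed.
person: thesh- → 1st person.

remote past, conditional, witnessed, 1st person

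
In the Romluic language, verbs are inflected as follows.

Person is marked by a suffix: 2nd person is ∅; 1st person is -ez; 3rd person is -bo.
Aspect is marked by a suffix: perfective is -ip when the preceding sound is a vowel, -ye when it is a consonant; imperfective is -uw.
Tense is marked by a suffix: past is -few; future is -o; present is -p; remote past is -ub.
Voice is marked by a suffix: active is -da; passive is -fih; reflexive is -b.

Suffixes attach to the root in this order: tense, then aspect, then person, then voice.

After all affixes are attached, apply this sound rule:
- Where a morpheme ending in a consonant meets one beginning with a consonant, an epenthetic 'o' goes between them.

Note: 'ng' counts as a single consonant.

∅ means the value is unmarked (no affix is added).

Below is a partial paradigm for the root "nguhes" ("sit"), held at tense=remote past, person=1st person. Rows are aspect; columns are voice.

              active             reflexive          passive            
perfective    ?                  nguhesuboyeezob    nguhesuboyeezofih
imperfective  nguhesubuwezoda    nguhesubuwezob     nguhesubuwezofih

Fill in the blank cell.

Attach tense remote past -ub → nguhesub.
Attach aspect perfective -ye (after consonant 'b') → nguhesubye.
Attach person 1st person -ez → nguhesubyeez.
Attach voice active -da → nguhesubyeezda.
Apply epenthesis: nguhesubyeezda → nguhesuboyeezoda.

nguhesuboyeezoda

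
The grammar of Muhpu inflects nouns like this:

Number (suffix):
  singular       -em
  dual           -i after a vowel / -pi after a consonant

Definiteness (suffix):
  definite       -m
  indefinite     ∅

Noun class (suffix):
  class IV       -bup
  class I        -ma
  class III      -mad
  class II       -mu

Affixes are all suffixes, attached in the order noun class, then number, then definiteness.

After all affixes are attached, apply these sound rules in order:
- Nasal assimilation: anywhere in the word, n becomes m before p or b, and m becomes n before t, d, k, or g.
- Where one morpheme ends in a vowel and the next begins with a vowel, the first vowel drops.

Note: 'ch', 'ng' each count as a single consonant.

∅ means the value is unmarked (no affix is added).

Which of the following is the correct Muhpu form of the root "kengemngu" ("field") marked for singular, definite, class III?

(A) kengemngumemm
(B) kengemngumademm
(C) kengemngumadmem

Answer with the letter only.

B

Attach noun class class III -mad → kengemngumad.
Attach number singular -em → kengemngumadem.
Attach definiteness definite -m → kengemngumademm.
Nasal assimilation: no change.
Vowel deletion: no change.
So the correct form is kengemngumademm, option (B).
(A) kengemngumemm is wrong: it uses class I instead of class III for noun class.
(C) kengemngumadmem is wrong: it has the affixes in the wrong order.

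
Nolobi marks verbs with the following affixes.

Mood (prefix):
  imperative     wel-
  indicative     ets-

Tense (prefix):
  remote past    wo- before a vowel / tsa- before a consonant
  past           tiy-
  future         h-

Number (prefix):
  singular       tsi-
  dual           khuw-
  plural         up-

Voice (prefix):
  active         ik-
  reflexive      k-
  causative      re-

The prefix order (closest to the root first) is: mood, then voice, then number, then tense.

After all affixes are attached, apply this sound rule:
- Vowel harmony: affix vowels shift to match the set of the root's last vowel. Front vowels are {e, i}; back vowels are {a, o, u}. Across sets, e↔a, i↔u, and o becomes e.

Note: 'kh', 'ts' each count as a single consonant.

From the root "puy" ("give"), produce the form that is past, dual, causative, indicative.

tuykhuwraatspuy

Attach mood indicative ets- → etspuy.
Attach voice causative re- → reetspuy.
Attach number dual khuw- → khuwreetspuy.
Attach tense past tiy- → tiykhuwreetspuy.
Apply vowel harmony: tiykhuwreetspuy → tuykhuwraatspuy.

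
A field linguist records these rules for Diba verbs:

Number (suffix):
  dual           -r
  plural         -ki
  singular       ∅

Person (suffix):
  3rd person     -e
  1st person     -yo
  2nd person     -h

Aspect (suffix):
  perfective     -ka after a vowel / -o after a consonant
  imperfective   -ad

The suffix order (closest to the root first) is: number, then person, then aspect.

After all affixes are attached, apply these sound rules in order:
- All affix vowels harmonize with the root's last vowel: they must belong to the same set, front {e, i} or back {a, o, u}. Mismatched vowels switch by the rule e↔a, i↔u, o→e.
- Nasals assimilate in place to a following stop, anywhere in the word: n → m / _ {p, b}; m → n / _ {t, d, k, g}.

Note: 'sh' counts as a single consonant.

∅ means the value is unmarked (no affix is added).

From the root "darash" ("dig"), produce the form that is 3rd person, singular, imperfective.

darashaad

number = singular: zero marking, form stays darash.
Attach person 3rd person -e → darashe.
Attach aspect imperfective -ad → darashead.
Apply vowel harmony: darashead → darashaad.
Nasal assimilation: no change.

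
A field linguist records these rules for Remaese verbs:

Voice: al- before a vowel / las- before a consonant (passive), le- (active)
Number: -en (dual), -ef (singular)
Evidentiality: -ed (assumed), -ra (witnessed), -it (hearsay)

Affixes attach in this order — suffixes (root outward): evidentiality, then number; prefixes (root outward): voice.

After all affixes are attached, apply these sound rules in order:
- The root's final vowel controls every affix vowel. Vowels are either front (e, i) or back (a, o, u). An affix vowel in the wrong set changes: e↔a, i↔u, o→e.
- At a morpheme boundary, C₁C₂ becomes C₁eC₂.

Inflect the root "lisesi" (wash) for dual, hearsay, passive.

leselisesiiten

Attach evidentiality hearsay -it → lisesiit.
Attach voice passive las- (before consonant 'l') → laslisesiit.
Attach number dual -en → laslisesiiten.
Apply vowel harmony: laslisesiiten → leslisesiiten.
Apply epenthesis: leslisesiiten → leselisesiiten.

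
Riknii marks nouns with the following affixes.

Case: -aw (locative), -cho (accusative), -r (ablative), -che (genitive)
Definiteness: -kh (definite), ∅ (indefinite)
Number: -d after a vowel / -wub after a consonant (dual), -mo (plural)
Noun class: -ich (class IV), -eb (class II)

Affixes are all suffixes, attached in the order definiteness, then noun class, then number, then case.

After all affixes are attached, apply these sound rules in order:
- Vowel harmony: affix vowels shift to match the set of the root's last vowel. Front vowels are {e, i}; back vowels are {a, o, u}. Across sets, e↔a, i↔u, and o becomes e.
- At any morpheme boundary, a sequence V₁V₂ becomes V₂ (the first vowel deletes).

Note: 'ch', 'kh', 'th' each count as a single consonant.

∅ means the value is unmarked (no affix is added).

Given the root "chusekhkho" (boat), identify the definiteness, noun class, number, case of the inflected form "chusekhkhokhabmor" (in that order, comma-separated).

definite, class II, plural, ablative

Segment: chusekhkho-kh-eb-mo-r.
definiteness: -kh → definite.
noun class: -eb → class II.
number: -mo → plural.
case: -r → ablative.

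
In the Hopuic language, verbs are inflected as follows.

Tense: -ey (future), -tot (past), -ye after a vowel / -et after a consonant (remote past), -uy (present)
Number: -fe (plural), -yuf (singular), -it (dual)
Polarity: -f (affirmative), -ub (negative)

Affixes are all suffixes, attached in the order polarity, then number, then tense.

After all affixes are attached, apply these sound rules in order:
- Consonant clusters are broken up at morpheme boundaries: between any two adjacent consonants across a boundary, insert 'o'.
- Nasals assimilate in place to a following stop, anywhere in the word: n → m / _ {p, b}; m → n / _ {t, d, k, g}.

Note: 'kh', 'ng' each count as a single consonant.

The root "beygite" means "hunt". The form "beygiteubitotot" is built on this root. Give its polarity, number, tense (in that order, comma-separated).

negative, dual, past

Segment: beygite-ub-it-tot.
polarity: -ub → negative.
number: -it → dual.
tense: -tot → past.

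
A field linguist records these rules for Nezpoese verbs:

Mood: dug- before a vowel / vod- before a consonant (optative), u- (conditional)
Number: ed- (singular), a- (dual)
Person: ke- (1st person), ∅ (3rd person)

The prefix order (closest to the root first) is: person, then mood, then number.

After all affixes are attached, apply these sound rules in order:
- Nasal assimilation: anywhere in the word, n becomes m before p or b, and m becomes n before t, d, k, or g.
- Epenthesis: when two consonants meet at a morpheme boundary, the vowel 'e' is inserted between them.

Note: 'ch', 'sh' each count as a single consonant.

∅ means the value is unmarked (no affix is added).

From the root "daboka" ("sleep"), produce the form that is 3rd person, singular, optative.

edevodedaboka

person = 3rd person: zero marking, form stays daboka.
Attach mood optative vod- (before consonant 'd') → voddaboka.
Attach number singular ed- → edvoddaboka.
Nasal assimilation: no change.
Apply epenthesis: edvoddaboka → edevodedaboka.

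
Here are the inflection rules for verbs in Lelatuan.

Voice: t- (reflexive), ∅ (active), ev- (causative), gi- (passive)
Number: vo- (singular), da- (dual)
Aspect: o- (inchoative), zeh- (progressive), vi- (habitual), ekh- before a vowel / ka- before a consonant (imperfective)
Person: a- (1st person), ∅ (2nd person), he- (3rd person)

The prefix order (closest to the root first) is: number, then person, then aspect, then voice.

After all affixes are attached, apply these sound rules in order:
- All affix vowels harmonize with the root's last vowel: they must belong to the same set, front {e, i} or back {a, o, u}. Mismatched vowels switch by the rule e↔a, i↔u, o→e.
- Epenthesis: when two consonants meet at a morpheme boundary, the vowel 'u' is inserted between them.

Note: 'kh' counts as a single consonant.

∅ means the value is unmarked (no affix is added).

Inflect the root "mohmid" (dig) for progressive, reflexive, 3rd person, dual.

Attach number dual da- → damohmid.
Attach person 3rd person he- → hedamohmid.
Attach aspect progressive zeh- → zehhedamohmid.
Attach voice reflexive t- → tzehhedamohmid.
Apply vowel harmony: tzehhedamohmid → tzehhedemohmid.
Apply epenthesis: tzehhedemohmid → tuzehuhedemohmid.

tuzehuhedemohmid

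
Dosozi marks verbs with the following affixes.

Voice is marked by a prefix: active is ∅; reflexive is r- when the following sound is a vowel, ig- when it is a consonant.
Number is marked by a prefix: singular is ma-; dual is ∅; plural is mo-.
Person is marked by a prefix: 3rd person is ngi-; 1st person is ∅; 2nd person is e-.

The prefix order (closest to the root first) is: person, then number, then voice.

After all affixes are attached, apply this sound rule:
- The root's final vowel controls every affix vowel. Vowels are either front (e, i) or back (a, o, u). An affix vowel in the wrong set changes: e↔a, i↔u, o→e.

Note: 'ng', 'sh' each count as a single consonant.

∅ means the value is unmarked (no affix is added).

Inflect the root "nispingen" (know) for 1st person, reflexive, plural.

person = 1st person: zero marking, form stays nispingen.
Attach number plural mo- → monispingen.
Attach voice reflexive ig- (before consonant 'm') → igmonispingen.
Apply vowel harmony: igmonispingen → igmenispingen.

igmenispingen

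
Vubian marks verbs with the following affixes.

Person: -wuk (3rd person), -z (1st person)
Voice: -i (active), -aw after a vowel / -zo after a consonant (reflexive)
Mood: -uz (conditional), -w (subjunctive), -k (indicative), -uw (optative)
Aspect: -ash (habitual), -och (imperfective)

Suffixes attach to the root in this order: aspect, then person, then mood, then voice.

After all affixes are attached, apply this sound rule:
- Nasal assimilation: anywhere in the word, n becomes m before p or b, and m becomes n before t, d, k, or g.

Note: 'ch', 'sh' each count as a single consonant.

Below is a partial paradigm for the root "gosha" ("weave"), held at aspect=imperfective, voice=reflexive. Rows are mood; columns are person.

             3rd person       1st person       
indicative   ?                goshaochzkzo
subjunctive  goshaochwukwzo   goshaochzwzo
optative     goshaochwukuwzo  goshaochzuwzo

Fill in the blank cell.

goshaochwukkzo

Attach aspect imperfective -och → goshaoch.
Attach person 3rd person -wuk → goshaochwuk.
Attach mood indicative -k → goshaochwukk.
Attach voice reflexive -zo (after consonant 'k') → goshaochwukkzo.
Nasal assimilation: no change.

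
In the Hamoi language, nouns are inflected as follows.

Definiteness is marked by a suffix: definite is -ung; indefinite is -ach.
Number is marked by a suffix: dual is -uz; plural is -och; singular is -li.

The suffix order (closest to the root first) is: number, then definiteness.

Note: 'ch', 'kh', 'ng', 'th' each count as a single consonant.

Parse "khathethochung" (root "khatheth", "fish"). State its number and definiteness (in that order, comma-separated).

Segment: khatheth-och-ung.
number: -och → plural.
definiteness: -ung → definite.

plural, definite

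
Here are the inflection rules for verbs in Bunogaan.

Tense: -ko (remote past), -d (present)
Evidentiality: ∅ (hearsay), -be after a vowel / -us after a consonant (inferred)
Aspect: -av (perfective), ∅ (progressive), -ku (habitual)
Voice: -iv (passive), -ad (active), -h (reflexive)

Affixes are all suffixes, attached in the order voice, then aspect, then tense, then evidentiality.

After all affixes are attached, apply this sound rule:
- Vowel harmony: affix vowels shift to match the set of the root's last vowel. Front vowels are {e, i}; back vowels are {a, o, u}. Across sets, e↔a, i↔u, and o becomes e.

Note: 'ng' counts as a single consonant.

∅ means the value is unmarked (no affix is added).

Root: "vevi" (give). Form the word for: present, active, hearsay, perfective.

Attach voice active -ad → veviad.
Attach aspect perfective -av → veviadav.
Attach tense present -d → veviadavd.
evidentiality = hearsay: zero marking, form stays veviadavd.
Apply vowel harmony: veviadavd → veviedevd.

veviedevd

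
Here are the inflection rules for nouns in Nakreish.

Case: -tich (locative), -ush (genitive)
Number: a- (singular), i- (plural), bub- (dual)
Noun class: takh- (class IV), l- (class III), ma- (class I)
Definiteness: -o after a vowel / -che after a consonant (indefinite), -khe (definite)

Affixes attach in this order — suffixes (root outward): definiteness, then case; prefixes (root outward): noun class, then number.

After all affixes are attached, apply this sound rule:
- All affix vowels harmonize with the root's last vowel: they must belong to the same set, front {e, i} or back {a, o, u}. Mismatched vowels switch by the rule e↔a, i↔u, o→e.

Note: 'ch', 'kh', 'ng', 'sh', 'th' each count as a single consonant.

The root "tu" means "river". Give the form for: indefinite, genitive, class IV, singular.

atakhtuoush

Attach definiteness indefinite -o (after vowel 'u') → tuo.
Attach noun class class IV takh- → takhtuo.
Attach number singular a- → atakhtuo.
Attach case genitive -ush → atakhtuoush.
Vowel harmony: no change.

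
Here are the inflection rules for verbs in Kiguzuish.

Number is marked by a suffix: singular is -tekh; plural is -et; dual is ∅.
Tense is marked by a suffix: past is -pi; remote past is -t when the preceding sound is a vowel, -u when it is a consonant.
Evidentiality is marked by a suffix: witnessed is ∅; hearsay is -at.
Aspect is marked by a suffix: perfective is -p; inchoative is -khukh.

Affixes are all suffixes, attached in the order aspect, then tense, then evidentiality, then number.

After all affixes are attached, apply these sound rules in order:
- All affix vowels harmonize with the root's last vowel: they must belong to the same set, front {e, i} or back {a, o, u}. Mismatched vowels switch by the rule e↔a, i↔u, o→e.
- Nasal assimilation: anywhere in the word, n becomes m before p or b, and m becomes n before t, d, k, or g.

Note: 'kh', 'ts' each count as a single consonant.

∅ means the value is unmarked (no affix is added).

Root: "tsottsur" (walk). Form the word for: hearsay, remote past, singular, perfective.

tsottsurpuattakh

Attach aspect perfective -p → tsottsurp.
Attach tense remote past -u (after consonant 'p') → tsottsurpu.
Attach evidentiality hearsay -at → tsottsurpuat.
Attach number singular -tekh → tsottsurpuattekh.
Apply vowel harmony: tsottsurpuattekh → tsottsurpuattakh.
Nasal assimilation: no change.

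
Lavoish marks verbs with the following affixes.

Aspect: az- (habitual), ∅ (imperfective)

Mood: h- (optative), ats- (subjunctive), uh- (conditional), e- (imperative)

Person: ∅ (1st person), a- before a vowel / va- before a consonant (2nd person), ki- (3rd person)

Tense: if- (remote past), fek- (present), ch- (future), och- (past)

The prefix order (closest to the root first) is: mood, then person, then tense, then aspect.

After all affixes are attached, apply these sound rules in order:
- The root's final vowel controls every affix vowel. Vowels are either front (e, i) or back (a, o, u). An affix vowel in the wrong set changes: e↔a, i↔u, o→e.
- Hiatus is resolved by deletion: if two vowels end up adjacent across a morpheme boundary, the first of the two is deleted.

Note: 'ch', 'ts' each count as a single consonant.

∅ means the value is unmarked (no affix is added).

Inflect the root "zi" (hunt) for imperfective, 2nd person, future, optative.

chvehzi

Attach mood optative h- → hzi.
Attach person 2nd person va- (before consonant 'h') → vahzi.
Attach tense future ch- → chvahzi.
aspect = imperfective: zero marking, form stays chvahzi.
Apply vowel harmony: chvahzi → chvehzi.
Vowel deletion: no change.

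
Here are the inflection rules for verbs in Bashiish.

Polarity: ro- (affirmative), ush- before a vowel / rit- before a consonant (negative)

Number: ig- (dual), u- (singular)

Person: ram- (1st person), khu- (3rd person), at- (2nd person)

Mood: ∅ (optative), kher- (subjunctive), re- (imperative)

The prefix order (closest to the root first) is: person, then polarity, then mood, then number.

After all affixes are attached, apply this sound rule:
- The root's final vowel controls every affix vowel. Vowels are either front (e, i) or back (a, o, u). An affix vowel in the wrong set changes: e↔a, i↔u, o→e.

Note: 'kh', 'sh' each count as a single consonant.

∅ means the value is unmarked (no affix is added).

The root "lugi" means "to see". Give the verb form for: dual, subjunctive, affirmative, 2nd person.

igkherreetlugi

Attach person 2nd person at- → atlugi.
Attach polarity affirmative ro- → roatlugi.
Attach mood subjunctive kher- → kherroatlugi.
Attach number dual ig- → igkherroatlugi.
Apply vowel harmony: igkherroatlugi → igkherreetlugi.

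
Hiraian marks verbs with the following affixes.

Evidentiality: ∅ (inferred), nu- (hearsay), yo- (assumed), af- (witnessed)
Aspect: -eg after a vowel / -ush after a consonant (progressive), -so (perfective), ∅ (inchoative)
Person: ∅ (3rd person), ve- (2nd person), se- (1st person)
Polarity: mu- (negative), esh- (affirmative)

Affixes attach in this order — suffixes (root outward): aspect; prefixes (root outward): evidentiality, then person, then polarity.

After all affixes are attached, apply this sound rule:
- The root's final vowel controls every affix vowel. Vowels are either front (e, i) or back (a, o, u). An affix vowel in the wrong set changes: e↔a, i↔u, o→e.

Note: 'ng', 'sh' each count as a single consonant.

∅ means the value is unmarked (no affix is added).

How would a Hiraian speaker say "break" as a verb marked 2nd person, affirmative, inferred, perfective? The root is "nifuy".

ashvanifuyso

evidentiality = inferred: zero marking, form stays nifuy.
Attach person 2nd person ve- → venifuy.
Attach aspect perfective -so → venifuyso.
Attach polarity affirmative esh- → eshvenifuyso.
Apply vowel harmony: eshvenifuyso → ashvanifuyso.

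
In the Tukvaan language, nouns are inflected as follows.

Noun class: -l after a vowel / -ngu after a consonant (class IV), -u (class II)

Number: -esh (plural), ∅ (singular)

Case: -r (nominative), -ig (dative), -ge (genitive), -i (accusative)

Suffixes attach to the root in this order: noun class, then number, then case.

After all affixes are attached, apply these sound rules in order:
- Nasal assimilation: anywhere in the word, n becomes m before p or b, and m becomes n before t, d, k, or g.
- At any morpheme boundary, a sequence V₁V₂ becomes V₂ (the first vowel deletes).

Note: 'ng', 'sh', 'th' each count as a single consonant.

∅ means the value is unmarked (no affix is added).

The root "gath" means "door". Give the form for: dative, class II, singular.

gathig

Attach noun class class II -u → gathu.
number = singular: zero marking, form stays gathu.
Attach case dative -ig → gathuig.
Nasal assimilation: no change.
Apply vowel deletion: gathuig → gathig.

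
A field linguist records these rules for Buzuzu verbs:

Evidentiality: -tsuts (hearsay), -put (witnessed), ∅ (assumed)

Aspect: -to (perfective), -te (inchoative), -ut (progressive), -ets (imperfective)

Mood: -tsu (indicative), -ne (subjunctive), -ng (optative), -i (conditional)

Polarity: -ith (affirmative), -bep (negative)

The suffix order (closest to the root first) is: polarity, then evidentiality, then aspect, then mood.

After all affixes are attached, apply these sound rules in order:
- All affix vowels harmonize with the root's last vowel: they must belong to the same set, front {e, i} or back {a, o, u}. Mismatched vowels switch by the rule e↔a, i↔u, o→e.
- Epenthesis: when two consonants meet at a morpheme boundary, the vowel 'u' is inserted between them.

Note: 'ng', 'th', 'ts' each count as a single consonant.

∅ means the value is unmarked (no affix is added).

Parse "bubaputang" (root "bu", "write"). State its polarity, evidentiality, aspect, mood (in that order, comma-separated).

negative, assumed, inchoative, optative

Segment: bu-bep-te-ng.
polarity: -bep → negative.
evidentiality: ∅ → assumed.
aspect: -te → inchoative.
mood: -ng → optative.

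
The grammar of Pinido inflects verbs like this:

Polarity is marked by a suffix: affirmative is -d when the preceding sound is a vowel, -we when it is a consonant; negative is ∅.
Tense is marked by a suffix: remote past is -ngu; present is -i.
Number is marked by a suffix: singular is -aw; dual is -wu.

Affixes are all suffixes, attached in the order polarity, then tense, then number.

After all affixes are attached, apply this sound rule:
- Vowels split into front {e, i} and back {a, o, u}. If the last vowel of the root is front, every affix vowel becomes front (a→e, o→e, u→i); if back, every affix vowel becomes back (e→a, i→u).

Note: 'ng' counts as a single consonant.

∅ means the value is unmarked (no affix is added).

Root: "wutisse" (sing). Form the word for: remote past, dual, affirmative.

wutissedngiwi

Attach polarity affirmative -d (after vowel 'e') → wutissed.
Attach tense remote past -ngu → wutissedngu.
Attach number dual -wu → wutissednguwu.
Apply vowel harmony: wutissednguwu → wutissedngiwi.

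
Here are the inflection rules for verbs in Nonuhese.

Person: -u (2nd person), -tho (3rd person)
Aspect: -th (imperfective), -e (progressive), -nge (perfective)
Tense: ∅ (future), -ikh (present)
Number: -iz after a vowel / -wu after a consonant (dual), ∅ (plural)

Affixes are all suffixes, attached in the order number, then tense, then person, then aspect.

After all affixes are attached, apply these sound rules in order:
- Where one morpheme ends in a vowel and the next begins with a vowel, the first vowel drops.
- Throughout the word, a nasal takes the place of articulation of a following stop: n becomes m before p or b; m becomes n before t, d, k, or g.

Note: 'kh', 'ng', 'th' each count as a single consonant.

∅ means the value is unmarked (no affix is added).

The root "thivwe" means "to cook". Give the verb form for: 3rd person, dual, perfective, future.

Attach number dual -iz (after vowel 'e') → thivweiz.
tense = future: zero marking, form stays thivweiz.
Attach person 3rd person -tho → thivweiztho.
Attach aspect perfective -nge → thivweizthonge.
Apply vowel deletion: thivweizthonge → thivwizthonge.
Nasal assimilation: no change.

thivwizthonge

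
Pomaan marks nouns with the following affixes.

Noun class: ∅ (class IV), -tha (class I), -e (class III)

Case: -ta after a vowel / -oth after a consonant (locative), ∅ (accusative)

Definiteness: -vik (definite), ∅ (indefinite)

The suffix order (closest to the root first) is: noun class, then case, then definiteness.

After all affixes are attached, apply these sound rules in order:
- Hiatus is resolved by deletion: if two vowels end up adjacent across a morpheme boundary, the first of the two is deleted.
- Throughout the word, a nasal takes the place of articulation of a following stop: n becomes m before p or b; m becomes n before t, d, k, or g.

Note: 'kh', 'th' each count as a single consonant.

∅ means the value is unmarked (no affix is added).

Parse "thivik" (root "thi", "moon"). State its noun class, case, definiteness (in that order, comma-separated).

class IV, accusative, definite

Segment: thi-vik.
noun class: ∅ → class IV.
case: ∅ → accusative.
definiteness: -vik → definite.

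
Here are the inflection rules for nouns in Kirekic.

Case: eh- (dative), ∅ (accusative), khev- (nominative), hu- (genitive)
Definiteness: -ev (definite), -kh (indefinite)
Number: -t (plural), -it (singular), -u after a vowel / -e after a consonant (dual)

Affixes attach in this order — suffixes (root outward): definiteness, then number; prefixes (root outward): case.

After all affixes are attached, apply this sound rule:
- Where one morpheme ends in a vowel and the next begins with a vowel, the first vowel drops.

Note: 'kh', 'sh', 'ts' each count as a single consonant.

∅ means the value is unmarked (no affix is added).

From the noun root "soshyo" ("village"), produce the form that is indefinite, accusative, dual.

soshyokhe

Attach definiteness indefinite -kh → soshyokh.
case = accusative: zero marking, form stays soshyokh.
Attach number dual -e (after consonant 'kh') → soshyokhe.
Vowel deletion: no change.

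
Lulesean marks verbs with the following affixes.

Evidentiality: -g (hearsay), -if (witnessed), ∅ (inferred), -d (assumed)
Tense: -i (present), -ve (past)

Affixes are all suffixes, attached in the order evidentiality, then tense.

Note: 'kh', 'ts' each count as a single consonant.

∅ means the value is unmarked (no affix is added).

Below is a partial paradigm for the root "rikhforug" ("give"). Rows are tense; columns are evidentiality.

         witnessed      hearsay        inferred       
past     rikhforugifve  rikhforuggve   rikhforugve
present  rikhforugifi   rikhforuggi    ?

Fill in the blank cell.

evidentiality = inferred: zero marking, form stays rikhforug.
Attach tense present -i → rikhforugi.

rikhforugi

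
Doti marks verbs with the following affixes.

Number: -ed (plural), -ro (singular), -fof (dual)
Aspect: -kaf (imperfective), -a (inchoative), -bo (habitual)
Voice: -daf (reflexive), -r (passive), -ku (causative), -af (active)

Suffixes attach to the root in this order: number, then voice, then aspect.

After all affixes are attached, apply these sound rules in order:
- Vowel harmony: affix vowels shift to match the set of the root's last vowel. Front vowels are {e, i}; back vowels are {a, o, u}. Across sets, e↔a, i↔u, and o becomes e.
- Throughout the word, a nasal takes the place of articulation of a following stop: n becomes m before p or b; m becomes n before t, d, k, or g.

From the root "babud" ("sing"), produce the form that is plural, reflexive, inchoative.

babudaddafa

Attach number plural -ed → babuded.
Attach voice reflexive -daf → babudeddaf.
Attach aspect inchoative -a → babudeddafa.
Apply vowel harmony: babudeddafa → babudaddafa.
Nasal assimilation: no change.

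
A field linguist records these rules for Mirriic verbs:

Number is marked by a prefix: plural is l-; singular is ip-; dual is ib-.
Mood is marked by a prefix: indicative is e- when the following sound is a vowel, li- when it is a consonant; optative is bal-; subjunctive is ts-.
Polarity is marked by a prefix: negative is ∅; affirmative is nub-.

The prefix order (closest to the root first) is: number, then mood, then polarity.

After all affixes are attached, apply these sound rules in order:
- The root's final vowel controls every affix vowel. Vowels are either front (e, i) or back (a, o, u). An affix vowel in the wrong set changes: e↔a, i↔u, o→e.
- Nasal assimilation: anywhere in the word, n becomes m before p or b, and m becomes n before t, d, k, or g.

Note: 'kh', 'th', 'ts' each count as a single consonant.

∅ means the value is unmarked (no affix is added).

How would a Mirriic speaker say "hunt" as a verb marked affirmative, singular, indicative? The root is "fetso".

Attach number singular ip- → ipfetso.
Attach mood indicative e- (before vowel 'i') → eipfetso.
Attach polarity affirmative nub- → nubeipfetso.
Apply vowel harmony: nubeipfetso → nubaupfetso.
Nasal assimilation: no change.

nubaupfetso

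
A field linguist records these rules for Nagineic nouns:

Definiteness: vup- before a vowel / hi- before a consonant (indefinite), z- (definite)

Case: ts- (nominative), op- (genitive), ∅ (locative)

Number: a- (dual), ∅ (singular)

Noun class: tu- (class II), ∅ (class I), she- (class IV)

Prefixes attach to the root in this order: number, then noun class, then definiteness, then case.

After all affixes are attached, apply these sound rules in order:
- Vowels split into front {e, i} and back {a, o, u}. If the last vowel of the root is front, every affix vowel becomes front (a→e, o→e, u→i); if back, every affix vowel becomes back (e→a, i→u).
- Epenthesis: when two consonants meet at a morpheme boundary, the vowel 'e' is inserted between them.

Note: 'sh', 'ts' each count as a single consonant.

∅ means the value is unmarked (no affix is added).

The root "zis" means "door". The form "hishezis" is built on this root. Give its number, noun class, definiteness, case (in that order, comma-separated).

Segment: hi-she-zis.
number: ∅ → singular.
noun class: she- → class IV.
definiteness: vup/hi- → indefinite.
case: ∅ → locative.

singular, class IV, indefinite, locative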